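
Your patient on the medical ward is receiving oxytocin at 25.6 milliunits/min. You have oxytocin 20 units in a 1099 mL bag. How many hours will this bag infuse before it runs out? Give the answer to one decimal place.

25.6 milliunits/min × 60 min/hr = 1536 milliunits/hr
Concentration = 20 units ÷ 1099 mL = 0.01819836 units/mL = 18.19836 milliunits/mL
Rate = 1536 milliunits/hr ÷ 18.19836 milliunits/mL = 84.4032 mL/hr
Duration = 1099 mL ÷ 84.4032 mL/hr = 13.02083 hr

13.0 hours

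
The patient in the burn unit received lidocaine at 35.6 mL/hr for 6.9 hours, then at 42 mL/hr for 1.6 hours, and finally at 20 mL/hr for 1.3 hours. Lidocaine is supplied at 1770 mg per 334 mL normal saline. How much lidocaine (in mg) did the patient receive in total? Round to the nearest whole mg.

Concentration = 1770 mg ÷ 334 mL = 5.299401 mg/mL
Stage 1: 35.6 mL/hr × 6.9 hr = 245.64 mL → 245.64 mL × 5.299401 mg/mL = 1301.745 mg
Stage 2: 42 mL/hr × 1.6 hr = 67.2 mL → 67.2 mL × 5.299401 mg/mL = 356.1198 mg
Stage 3: 20 mL/hr × 1.3 hr = 26 mL → 26 mL × 5.299401 mg/mL = 137.7844 mg
Total = 1301.745 + 356.1198 + 137.7844 = 1795.649 mg

1796 mg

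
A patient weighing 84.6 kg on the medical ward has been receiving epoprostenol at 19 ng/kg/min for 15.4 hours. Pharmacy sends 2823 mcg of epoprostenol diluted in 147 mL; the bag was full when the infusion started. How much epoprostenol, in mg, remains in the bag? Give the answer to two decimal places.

1.34 mg

Dose = 19 ng/kg/min × 84.6 kg = 1607.4 ng/min
1607.4 ng/min × 60 min/hr = 96444 ng/hr
Concentration = 2823 mcg ÷ 147 mL = 19.20408 mcg/mL = 19204.08 ng/mL
Rate = 96444 ng/hr ÷ 19204.08 ng/mL = 5.022057 mL/hr
Volume infused = 5.022057 mL/hr × 15.4 hr = 77.33968 mL
Volume remaining = 147 − 77.33968 = 69.66032 mL
Drug remaining = 69.66032 mL × 19204.08 ng/mL = 1337762 ng = 1.337762 mg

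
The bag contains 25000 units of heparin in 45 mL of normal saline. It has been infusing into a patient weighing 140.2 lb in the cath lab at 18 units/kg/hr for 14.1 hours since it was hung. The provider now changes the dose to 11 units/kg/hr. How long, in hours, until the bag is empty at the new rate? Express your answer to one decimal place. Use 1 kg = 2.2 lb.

12.6 hours

Initial rate:
Weight = 140.2 lb ÷ 2.2 lb/kg = 63.72727 kg
Dose = 18 units/kg/hr × 63.72727 kg = 1147.091 units/hr
Concentration = 25000 units ÷ 45 mL = 555.5556 units/mL
Rate = 1147.091 units/hr ÷ 555.5556 units/mL = 2.064764 mL/hr
Volume infused so far = 2.064764 mL/hr × 14.1 hr = 29.11317 mL
Volume remaining = 45 − 29.11317 = 15.88683 mL
New rate:
Dose = 11 units/kg/hr × 63.72727 kg = 701 units/hr
Rate = 701 units/hr ÷ 555.5556 units/mL = 1.2618 mL/hr
Time remaining = 15.88683 mL ÷ 1.2618 mL/hr = 12.59061 hr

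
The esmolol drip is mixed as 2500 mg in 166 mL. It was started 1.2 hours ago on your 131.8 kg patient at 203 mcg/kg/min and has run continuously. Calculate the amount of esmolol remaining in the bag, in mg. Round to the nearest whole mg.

Dose = 203 mcg/kg/min × 131.8 kg = 26755.4 mcg/min
26755.4 mcg/min × 60 min/hr = 1605324 mcg/hr
Concentration = 2500 mg ÷ 166 mL = 15.06024 mg/mL = 15060.24 mcg/mL
Rate = 1605324 mcg/hr ÷ 15060.24 mcg/mL = 106.5935 mL/hr
Volume infused = 106.5935 mL/hr × 1.2 hr = 127.9122 mL
Volume remaining = 166 − 127.9122 = 38.08778 mL
Drug remaining = 38.08778 mL × 15060.24 mcg/mL = 573611.2 mcg = 573.6112 mg

574 mg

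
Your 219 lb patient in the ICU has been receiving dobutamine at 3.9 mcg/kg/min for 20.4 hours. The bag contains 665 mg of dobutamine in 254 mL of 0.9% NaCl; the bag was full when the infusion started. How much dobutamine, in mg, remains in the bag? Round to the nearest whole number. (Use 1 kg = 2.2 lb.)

Weight = 219 lb ÷ 2.2 lb/kg = 99.54545 kg
Dose = 3.9 mcg/kg/min × 99.54545 kg = 388.2273 mcg/min
388.2273 mcg/min × 60 min/hr = 23293.64 mcg/hr
Concentration = 665 mg ÷ 254 mL = 2.61811 mg/mL = 2618.11 mcg/mL
Rate = 23293.64 mcg/hr ÷ 2618.11 mcg/mL = 8.897118 mL/hr
Volume infused = 8.897118 mL/hr × 20.4 hr = 181.5012 mL
Volume remaining = 254 − 181.5012 = 72.49879 mL
Drug remaining = 72.49879 mL × 2618.11 mcg/mL = 189809.8 mcg = 189.8098 mg

190 mg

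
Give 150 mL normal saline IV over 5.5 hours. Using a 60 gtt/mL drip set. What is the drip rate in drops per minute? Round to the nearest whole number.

27 gtt/min

150 mL ÷ (5.5 hr × 60 = 330 min) = 0.4545455 mL/min
0.4545455 mL/min × 60 gtt/mL = 27.27273 gtt/min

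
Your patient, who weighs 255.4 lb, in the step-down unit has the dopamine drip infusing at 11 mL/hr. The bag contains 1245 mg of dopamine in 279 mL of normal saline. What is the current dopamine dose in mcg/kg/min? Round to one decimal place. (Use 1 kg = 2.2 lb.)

Weight = 255.4 lb ÷ 2.2 lb/kg = 116.0909 kg
Concentration = 1245 mg ÷ 279 mL = 4.462366 mg/mL = 4462.366 mcg/mL
Drug rate = 11 mL/hr × 4462.366 mcg/mL = 49086.02 mcg/hr
49086.02 mcg/hr ÷ 60 min/hr = 818.1004 mcg/min
818.1004 mcg/min ÷ 116.0909 kg = 7.047067 mcg/kg/min

7.0 mcg/kg/min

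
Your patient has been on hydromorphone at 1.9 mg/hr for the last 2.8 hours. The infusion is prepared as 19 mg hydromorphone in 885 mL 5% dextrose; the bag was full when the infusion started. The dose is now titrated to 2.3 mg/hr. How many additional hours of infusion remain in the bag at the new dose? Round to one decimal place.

5.9 hours

Initial rate:
Concentration = 19 mg ÷ 885 mL = 0.02146893 mg/mL
Rate = 1.9 mg/hr ÷ 0.02146893 mg/mL = 88.5 mL/hr
Volume infused so far = 88.5 mL/hr × 2.8 hr = 247.8 mL
Volume remaining = 885 − 247.8 = 637.2 mL
New rate:
Rate = 2.3 mg/hr ÷ 0.02146893 mg/mL = 107.1316 mL/hr
Time remaining = 637.2 mL ÷ 107.1316 mL/hr = 5.947826 hr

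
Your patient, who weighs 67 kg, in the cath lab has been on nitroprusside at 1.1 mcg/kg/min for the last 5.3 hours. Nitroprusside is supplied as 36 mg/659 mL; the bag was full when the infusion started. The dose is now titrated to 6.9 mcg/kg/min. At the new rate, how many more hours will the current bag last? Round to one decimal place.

Initial rate:
Dose = 1.1 mcg/kg/min × 67 kg = 73.7 mcg/min
73.7 mcg/min × 60 min/hr = 4422 mcg/hr
Concentration = 36 mg ÷ 659 mL = 0.05462822 mg/mL = 54.62822 mcg/mL
Rate = 4422 mcg/hr ÷ 54.62822 mcg/mL = 80.94717 mL/hr
Volume infused so far = 80.94717 mL/hr × 5.3 hr = 429.02 mL
Volume remaining = 659 − 429.02 = 229.98 mL
New rate:
Dose = 6.9 mcg/kg/min × 67 kg = 462.3 mcg/min
462.3 mcg/min × 60 min/hr = 27738 mcg/hr
Rate = 27738 mcg/hr ÷ 54.62822 mcg/mL = 507.7595 mL/hr
Time remaining = 229.98 mL ÷ 507.7595 mL/hr = 0.452931 hr

0.5 hours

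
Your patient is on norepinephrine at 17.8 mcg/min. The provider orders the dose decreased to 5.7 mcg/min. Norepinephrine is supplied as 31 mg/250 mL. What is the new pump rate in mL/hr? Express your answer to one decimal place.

2.8 mL/hr

5.7 mcg/min × 60 min/hr = 342 mcg/hr
Concentration = 31 mg ÷ 250 mL = 0.124 mg/mL = 124 mcg/mL
Rate = 342 mcg/hr ÷ 124 mcg/mL = 2.758065 mL/hr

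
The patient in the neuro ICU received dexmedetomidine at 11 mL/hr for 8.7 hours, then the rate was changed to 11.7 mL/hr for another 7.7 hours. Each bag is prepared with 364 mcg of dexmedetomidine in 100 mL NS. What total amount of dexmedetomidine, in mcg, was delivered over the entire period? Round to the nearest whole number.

676 mcg

Concentration = 364 mcg ÷ 100 mL = 3.64 mcg/mL
Stage 1: 11 mL/hr × 8.7 hr = 95.7 mL → 95.7 mL × 3.64 mcg/mL = 348.348 mcg
Stage 2: 11.7 mL/hr × 7.7 hr = 90.09 mL → 90.09 mL × 3.64 mcg/mL = 327.9276 mcg
Total = 348.348 + 327.9276 = 676.2756 mcg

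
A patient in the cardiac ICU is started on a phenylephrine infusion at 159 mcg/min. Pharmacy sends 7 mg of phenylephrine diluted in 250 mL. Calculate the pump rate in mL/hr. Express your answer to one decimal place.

159 mcg/min × 60 min/hr = 9540 mcg/hr
Concentration = 7 mg ÷ 250 mL = 0.028 mg/mL = 28 mcg/mL
Rate = 9540 mcg/hr ÷ 28 mcg/mL = 340.7143 mL/hr

340.7 mL/hr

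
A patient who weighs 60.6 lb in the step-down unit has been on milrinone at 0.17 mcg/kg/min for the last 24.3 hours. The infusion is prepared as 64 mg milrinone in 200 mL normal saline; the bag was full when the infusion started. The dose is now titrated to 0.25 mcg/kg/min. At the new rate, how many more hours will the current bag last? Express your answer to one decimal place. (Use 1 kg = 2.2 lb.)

138.4 hours

Initial rate:
Weight = 60.6 lb ÷ 2.2 lb/kg = 27.54545 kg
Dose = 0.17 mcg/kg/min × 27.54545 kg = 4.682727 mcg/min
4.682727 mcg/min × 60 min/hr = 280.9636 mcg/hr
Concentration = 64 mg ÷ 200 mL = 0.32 mg/mL = 320 mcg/mL
Rate = 280.9636 mcg/hr ÷ 320 mcg/mL = 0.8780114 mL/hr
Volume infused so far = 0.8780114 mL/hr × 24.3 hr = 21.33568 mL
Volume remaining = 200 − 21.33568 = 178.6643 mL
New rate:
Dose = 0.25 mcg/kg/min × 27.54545 kg = 6.886364 mcg/min
6.886364 mcg/min × 60 min/hr = 413.1818 mcg/hr
Rate = 413.1818 mcg/hr ÷ 320 mcg/mL = 1.291193 mL/hr
Time remaining = 178.6643 mL ÷ 1.291193 mL/hr = 138.3715 hr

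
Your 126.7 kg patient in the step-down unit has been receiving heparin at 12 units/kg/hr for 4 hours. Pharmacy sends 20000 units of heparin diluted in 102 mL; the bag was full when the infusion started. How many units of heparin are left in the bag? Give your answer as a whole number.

13918 units

Dose = 12 units/kg/hr × 126.7 kg = 1520.4 units/hr
Concentration = 20000 units ÷ 102 mL = 196.0784 units/mL
Rate = 1520.4 units/hr ÷ 196.0784 units/mL = 7.75404 mL/hr
Volume infused = 7.75404 mL/hr × 4 hr = 31.01616 mL
Volume remaining = 102 − 31.01616 = 70.98384 mL
Drug remaining = 70.98384 mL × 196.0784 units/mL = 13918.4 units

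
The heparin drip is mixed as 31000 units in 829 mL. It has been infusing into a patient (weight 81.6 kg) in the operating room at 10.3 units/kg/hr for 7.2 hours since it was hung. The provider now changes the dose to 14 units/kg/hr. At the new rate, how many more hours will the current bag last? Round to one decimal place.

Initial rate:
Dose = 10.3 units/kg/hr × 81.6 kg = 840.48 units/hr
Concentration = 31000 units ÷ 829 mL = 37.39445 units/mL
Rate = 840.48 units/hr ÷ 37.39445 units/mL = 22.47606 mL/hr
Volume infused so far = 22.47606 mL/hr × 7.2 hr = 161.8276 mL
Volume remaining = 829 − 161.8276 = 667.1724 mL
New rate:
Dose = 14 units/kg/hr × 81.6 kg = 1142.4 units/hr
Rate = 1142.4 units/hr ÷ 37.39445 units/mL = 30.54999 mL/hr
Time remaining = 667.1724 mL ÷ 30.54999 mL/hr = 21.83871 hr

21.8 hours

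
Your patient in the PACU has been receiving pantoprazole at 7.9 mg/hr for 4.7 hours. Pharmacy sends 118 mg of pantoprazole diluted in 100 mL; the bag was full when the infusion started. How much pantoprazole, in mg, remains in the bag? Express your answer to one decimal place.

80.9 mg

Concentration = 118 mg ÷ 100 mL = 1.18 mg/mL
Rate = 7.9 mg/hr ÷ 1.18 mg/mL = 6.694915 mL/hr
Volume infused = 6.694915 mL/hr × 4.7 hr = 31.4661 mL
Volume remaining = 100 − 31.4661 = 68.5339 mL
Drug remaining = 68.5339 mL × 1.18 mg/mL = 80.87 mg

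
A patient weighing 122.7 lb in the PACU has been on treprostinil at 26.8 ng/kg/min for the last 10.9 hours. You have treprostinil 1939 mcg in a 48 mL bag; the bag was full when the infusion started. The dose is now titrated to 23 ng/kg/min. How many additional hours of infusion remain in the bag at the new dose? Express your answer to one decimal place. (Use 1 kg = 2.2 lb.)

12.5 hours

Initial rate:
Weight = 122.7 lb ÷ 2.2 lb/kg = 55.77273 kg
Dose = 26.8 ng/kg/min × 55.77273 kg = 1494.709 ng/min
1494.709 ng/min × 60 min/hr = 89682.55 ng/hr
Concentration = 1939 mcg ÷ 48 mL = 40.39583 mcg/mL = 40395.83 ng/mL
Rate = 89682.55 ng/hr ÷ 40395.83 ng/mL = 2.220094 mL/hr
Volume infused so far = 2.220094 mL/hr × 10.9 hr = 24.19902 mL
Volume remaining = 48 − 24.19902 = 23.80098 mL
New rate:
Dose = 23 ng/kg/min × 55.77273 kg = 1282.773 ng/min
1282.773 ng/min × 60 min/hr = 76966.36 ng/hr
Rate = 76966.36 ng/hr ÷ 40395.83 ng/mL = 1.905305 mL/hr
Time remaining = 23.80098 mL ÷ 1.905305 mL/hr = 12.49195 hr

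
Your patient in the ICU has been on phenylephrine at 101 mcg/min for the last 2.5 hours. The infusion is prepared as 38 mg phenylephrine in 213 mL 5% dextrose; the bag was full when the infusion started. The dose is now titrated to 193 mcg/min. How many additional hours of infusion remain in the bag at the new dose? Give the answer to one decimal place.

Initial rate:
101 mcg/min × 60 min/hr = 6060 mcg/hr
Concentration = 38 mg ÷ 213 mL = 0.1784038 mg/mL = 178.4038 mcg/mL
Rate = 6060 mcg/hr ÷ 178.4038 mcg/mL = 33.96789 mL/hr
Volume infused so far = 33.96789 mL/hr × 2.5 hr = 84.91974 mL
Volume remaining = 213 − 84.91974 = 128.0803 mL
New rate:
193 mcg/min × 60 min/hr = 11580 mcg/hr
Rate = 11580 mcg/hr ÷ 178.4038 mcg/mL = 64.90895 mL/hr
Time remaining = 128.0803 mL ÷ 64.90895 mL/hr = 1.97323 hr

2.0 hours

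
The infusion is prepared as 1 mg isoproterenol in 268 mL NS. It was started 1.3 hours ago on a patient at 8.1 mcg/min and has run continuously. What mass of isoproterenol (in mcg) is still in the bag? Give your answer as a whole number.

368 mcg

8.1 mcg/min × 60 min/hr = 486 mcg/hr
Concentration = 1 mg ÷ 268 mL = 0.003731343 mg/mL = 3.731343 mcg/mL
Rate = 486 mcg/hr ÷ 3.731343 mcg/mL = 130.248 mL/hr
Volume infused = 130.248 mL/hr × 1.3 hr = 169.3224 mL
Volume remaining = 268 − 169.3224 = 98.6776 mL
Drug remaining = 98.6776 mL × 3.731343 mcg/mL = 368.2 mcg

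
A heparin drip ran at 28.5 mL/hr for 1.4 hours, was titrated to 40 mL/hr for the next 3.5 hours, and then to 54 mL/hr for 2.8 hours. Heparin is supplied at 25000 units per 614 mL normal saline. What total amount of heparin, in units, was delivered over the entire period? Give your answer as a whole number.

Concentration = 25000 units ÷ 614 mL = 40.71661 units/mL
Stage 1: 28.5 mL/hr × 1.4 hr = 39.9 mL → 39.9 mL × 40.71661 units/mL = 1624.593 units
Stage 2: 40 mL/hr × 3.5 hr = 140 mL → 140 mL × 40.71661 units/mL = 5700.326 units
Stage 3: 54 mL/hr × 2.8 hr = 151.2 mL → 151.2 mL × 40.71661 units/mL = 6156.352 units
Total = 1624.593 + 5700.326 + 6156.352 = 13481.27 units

13481 units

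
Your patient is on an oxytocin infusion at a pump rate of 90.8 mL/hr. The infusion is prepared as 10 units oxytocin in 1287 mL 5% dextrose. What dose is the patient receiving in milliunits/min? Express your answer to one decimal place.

11.8 milliunits/min

Concentration = 10 units ÷ 1287 mL = 0.007770008 units/mL = 7.770008 milliunits/mL
Drug rate = 90.8 mL/hr × 7.770008 milliunits/mL = 705.5167 milliunits/hr
705.5167 milliunits/hr ÷ 60 min/hr = 11.75861 milliunits/min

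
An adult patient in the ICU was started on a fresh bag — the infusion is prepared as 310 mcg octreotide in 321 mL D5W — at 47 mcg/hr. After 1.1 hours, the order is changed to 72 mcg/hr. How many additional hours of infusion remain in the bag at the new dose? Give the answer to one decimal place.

Initial rate:
Concentration = 310 mcg ÷ 321 mL = 0.9657321 mcg/mL
Rate = 47 mcg/hr ÷ 0.9657321 mcg/mL = 48.66774 mL/hr
Volume infused so far = 48.66774 mL/hr × 1.1 hr = 53.53452 mL
Volume remaining = 321 − 53.53452 = 267.4655 mL
New rate:
Rate = 72 mcg/hr ÷ 0.9657321 mcg/mL = 74.55484 mL/hr
Time remaining = 267.4655 mL ÷ 74.55484 mL/hr = 3.5875 hr

3.6 hours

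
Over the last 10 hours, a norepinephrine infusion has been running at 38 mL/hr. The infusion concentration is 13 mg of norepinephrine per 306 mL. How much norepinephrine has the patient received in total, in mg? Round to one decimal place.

16.1 mg

Concentration = 13 mg ÷ 306 mL = 0.04248366 mg/mL = 42.48366 mcg/mL
Drug rate = 38 mL/hr × 42.48366 mcg/mL = 1614.379 mcg/hr
Total = 1614.379 mcg/hr × 10 hr = 16143.79 mcg = 16.14379 mg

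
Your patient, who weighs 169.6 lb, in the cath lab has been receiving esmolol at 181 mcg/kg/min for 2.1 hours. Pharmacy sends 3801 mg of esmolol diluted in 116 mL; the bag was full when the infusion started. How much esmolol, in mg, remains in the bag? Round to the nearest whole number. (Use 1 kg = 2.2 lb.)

2043 mg

Weight = 169.6 lb ÷ 2.2 lb/kg = 77.09091 kg
Dose = 181 mcg/kg/min × 77.09091 kg = 13953.45 mcg/min
13953.45 mcg/min × 60 min/hr = 837207.3 mcg/hr
Concentration = 3801 mg ÷ 116 mL = 32.76724 mg/mL = 32767.24 mcg/mL
Rate = 837207.3 mcg/hr ÷ 32767.24 mcg/mL = 25.55013 mL/hr
Volume infused = 25.55013 mL/hr × 2.1 hr = 53.65527 mL
Volume remaining = 116 − 53.65527 = 62.34473 mL
Drug remaining = 62.34473 mL × 32767.24 mcg/mL = 2042865 mcg = 2042.865 mg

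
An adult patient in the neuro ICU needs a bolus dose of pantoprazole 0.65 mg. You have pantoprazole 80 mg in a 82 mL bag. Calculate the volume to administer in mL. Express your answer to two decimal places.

Concentration = 80 mg ÷ 82 mL = 0.9756098 mg/mL
Volume = 0.65 mg ÷ 0.9756098 mg/mL = 0.66625 mL

0.67 mL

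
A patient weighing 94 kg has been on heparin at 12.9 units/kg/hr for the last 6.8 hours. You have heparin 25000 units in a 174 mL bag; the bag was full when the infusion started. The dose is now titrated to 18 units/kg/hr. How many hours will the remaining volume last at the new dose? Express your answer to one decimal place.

9.9 hours

Initial rate:
Dose = 12.9 units/kg/hr × 94 kg = 1212.6 units/hr
Concentration = 25000 units ÷ 174 mL = 143.6782 units/mL
Rate = 1212.6 units/hr ÷ 143.6782 units/mL = 8.439696 mL/hr
Volume infused so far = 8.439696 mL/hr × 6.8 hr = 57.38993 mL
Volume remaining = 174 − 57.38993 = 116.6101 mL
New rate:
Dose = 18 units/kg/hr × 94 kg = 1692 units/hr
Rate = 1692 units/hr ÷ 143.6782 units/mL = 11.77632 mL/hr
Time remaining = 116.6101 mL ÷ 11.77632 mL/hr = 9.90208 hr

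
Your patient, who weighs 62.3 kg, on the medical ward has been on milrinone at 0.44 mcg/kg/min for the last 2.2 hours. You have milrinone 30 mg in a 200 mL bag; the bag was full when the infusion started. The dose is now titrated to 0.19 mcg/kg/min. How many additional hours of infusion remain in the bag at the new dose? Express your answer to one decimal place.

Initial rate:
Dose = 0.44 mcg/kg/min × 62.3 kg = 27.412 mcg/min
27.412 mcg/min × 60 min/hr = 1644.72 mcg/hr
Concentration = 30 mg ÷ 200 mL = 0.15 mg/mL = 150 mcg/mL
Rate = 1644.72 mcg/hr ÷ 150 mcg/mL = 10.9648 mL/hr
Volume infused so far = 10.9648 mL/hr × 2.2 hr = 24.12256 mL
Volume remaining = 200 − 24.12256 = 175.8774 mL
New rate:
Dose = 0.19 mcg/kg/min × 62.3 kg = 11.837 mcg/min
11.837 mcg/min × 60 min/hr = 710.22 mcg/hr
Rate = 710.22 mcg/hr ÷ 150 mcg/mL = 4.7348 mL/hr
Time remaining = 175.8774 mL ÷ 4.7348 mL/hr = 37.1457 hr

37.1 hours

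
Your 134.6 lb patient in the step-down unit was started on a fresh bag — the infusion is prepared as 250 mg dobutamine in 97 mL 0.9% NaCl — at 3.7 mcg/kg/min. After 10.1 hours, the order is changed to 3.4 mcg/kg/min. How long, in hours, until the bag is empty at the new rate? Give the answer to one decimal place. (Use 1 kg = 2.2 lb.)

9.0 hours

Initial rate:
Weight = 134.6 lb ÷ 2.2 lb/kg = 61.18182 kg
Dose = 3.7 mcg/kg/min × 61.18182 kg = 226.3727 mcg/min
226.3727 mcg/min × 60 min/hr = 13582.36 mcg/hr
Concentration = 250 mg ÷ 97 mL = 2.57732 mg/mL = 2577.32 mcg/mL
Rate = 13582.36 mcg/hr ÷ 2577.32 mcg/mL = 5.269957 mL/hr
Volume infused so far = 5.269957 mL/hr × 10.1 hr = 53.22657 mL
Volume remaining = 97 − 53.22657 = 43.77343 mL
New rate:
Dose = 3.4 mcg/kg/min × 61.18182 kg = 208.0182 mcg/min
208.0182 mcg/min × 60 min/hr = 12481.09 mcg/hr
Rate = 12481.09 mcg/hr ÷ 2577.32 mcg/mL = 4.842663 mL/hr
Time remaining = 43.77343 mL ÷ 4.842663 mL/hr = 9.039124 hr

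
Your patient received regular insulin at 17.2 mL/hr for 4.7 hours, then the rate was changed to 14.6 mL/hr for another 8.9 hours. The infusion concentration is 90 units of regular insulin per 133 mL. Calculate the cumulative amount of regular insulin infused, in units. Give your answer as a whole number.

Concentration = 90 units ÷ 133 mL = 0.6766917 units/mL
Stage 1: 17.2 mL/hr × 4.7 hr = 80.84 mL → 80.84 mL × 0.6766917 units/mL = 54.70376 units
Stage 2: 14.6 mL/hr × 8.9 hr = 129.94 mL → 129.94 mL × 0.6766917 units/mL = 87.92932 units
Total = 54.70376 + 87.92932 = 142.6331 units

143 units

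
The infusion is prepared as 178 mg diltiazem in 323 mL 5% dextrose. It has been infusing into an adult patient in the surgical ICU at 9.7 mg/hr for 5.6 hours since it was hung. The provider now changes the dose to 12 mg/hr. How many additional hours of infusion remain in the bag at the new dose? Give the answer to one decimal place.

10.3 hours

Initial rate:
Concentration = 178 mg ÷ 323 mL = 0.5510836 mg/mL
Rate = 9.7 mg/hr ÷ 0.5510836 mg/mL = 17.60169 mL/hr
Volume infused so far = 17.60169 mL/hr × 5.6 hr = 98.56944 mL
Volume remaining = 323 − 98.56944 = 224.4306 mL
New rate:
Rate = 12 mg/hr ÷ 0.5510836 mg/mL = 21.77528 mL/hr
Time remaining = 224.4306 mL ÷ 21.77528 mL/hr = 10.30667 hr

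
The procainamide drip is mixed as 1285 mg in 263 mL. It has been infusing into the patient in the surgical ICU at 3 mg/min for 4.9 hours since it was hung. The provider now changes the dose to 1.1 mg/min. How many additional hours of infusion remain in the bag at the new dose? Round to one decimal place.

6.1 hours

Initial rate:
3 mg/min × 60 min/hr = 180 mg/hr
Concentration = 1285 mg ÷ 263 mL = 4.885932 mg/mL
Rate = 180 mg/hr ÷ 4.885932 mg/mL = 36.84047 mL/hr
Volume infused so far = 36.84047 mL/hr × 4.9 hr = 180.5183 mL
Volume remaining = 263 − 180.5183 = 82.48171 mL
New rate:
1.1 mg/min × 60 min/hr = 66 mg/hr
Rate = 66 mg/hr ÷ 4.885932 mg/mL = 13.50817 mL/hr
Time remaining = 82.48171 mL ÷ 13.50817 mL/hr = 6.106061 hr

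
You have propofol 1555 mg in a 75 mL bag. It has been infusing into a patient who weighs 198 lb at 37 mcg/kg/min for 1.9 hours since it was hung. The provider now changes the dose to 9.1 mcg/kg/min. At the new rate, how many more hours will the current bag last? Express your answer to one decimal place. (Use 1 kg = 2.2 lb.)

Initial rate:
Weight = 198 lb ÷ 2.2 lb/kg = 90 kg
Dose = 37 mcg/kg/min × 90 kg = 3330 mcg/min
3330 mcg/min × 60 min/hr = 199800 mcg/hr
Concentration = 1555 mg ÷ 75 mL = 20.73333 mg/mL = 20733.33 mcg/mL
Rate = 199800 mcg/hr ÷ 20733.33 mcg/mL = 9.636656 mL/hr
Volume infused so far = 9.636656 mL/hr × 1.9 hr = 18.30965 mL
Volume remaining = 75 − 18.30965 = 56.69035 mL
New rate:
Dose = 9.1 mcg/kg/min × 90 kg = 819 mcg/min
819 mcg/min × 60 min/hr = 49140 mcg/hr
Rate = 49140 mcg/hr ÷ 20733.33 mcg/mL = 2.370096 mL/hr
Time remaining = 56.69035 mL ÷ 2.370096 mL/hr = 23.91901 hr

23.9 hours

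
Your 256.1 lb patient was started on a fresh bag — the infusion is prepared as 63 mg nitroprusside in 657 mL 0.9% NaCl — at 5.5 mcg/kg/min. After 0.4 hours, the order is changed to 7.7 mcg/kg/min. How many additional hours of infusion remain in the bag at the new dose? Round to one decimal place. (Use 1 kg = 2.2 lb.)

0.9 hours

Initial rate:
Weight = 256.1 lb ÷ 2.2 lb/kg = 116.4091 kg
Dose = 5.5 mcg/kg/min × 116.4091 kg = 640.25 mcg/min
640.25 mcg/min × 60 min/hr = 38415 mcg/hr
Concentration = 63 mg ÷ 657 mL = 0.09589041 mg/mL = 95.89041 mcg/mL
Rate = 38415 mcg/hr ÷ 95.89041 mcg/mL = 400.6136 mL/hr
Volume infused so far = 400.6136 mL/hr × 0.4 hr = 160.2454 mL
Volume remaining = 657 − 160.2454 = 496.7546 mL
New rate:
Dose = 7.7 mcg/kg/min × 116.4091 kg = 896.35 mcg/min
896.35 mcg/min × 60 min/hr = 53781 mcg/hr
Rate = 53781 mcg/hr ÷ 95.89041 mcg/mL = 560.859 mL/hr
Time remaining = 496.7546 mL ÷ 560.859 mL/hr = 0.8857031 hr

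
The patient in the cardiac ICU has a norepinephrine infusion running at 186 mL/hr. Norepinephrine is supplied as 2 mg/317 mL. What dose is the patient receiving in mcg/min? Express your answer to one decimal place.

19.6 mcg/min

Concentration = 2 mg ÷ 317 mL = 0.006309148 mg/mL = 6.309148 mcg/mL
Drug rate = 186 mL/hr × 6.309148 mcg/mL = 1173.502 mcg/hr
1173.502 mcg/hr ÷ 60 min/hr = 19.55836 mcg/min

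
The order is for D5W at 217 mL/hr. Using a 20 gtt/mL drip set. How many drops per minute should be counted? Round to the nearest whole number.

217 mL/hr ÷ 60 min/hr = 3.616667 mL/min
3.616667 mL/min × 20 gtt/mL = 72.33333 gtt/min

72 gtt/min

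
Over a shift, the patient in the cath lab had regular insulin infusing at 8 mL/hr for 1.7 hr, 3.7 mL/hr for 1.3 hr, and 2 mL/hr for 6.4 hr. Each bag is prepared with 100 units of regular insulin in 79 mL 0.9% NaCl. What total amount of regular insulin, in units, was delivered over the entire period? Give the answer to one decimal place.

Concentration = 100 units ÷ 79 mL = 1.265823 units/mL
Stage 1: 8 mL/hr × 1.7 hr = 13.6 mL → 13.6 mL × 1.265823 units/mL = 17.21519 units
Stage 2: 3.7 mL/hr × 1.3 hr = 4.81 mL → 4.81 mL × 1.265823 units/mL = 6.088608 units
Stage 3: 2 mL/hr × 6.4 hr = 12.8 mL → 12.8 mL × 1.265823 units/mL = 16.20253 units
Total = 17.21519 + 6.088608 + 16.20253 = 39.50633 units

39.5 units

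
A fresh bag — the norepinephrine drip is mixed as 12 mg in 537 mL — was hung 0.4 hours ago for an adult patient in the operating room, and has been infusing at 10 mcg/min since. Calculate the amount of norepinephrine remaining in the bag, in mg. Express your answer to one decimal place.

11.8 mg

10 mcg/min × 60 min/hr = 600 mcg/hr
Concentration = 12 mg ÷ 537 mL = 0.02234637 mg/mL = 22.34637 mcg/mL
Rate = 600 mcg/hr ÷ 22.34637 mcg/mL = 26.85 mL/hr
Volume infused = 26.85 mL/hr × 0.4 hr = 10.74 mL
Volume remaining = 537 − 10.74 = 526.26 mL
Drug remaining = 526.26 mL × 22.34637 mcg/mL = 11760 mcg = 11.76 mg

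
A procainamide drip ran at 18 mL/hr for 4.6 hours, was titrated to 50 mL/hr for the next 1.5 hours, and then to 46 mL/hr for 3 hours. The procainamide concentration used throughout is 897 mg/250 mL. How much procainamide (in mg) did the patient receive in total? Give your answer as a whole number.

Concentration = 897 mg ÷ 250 mL = 3.588 mg/mL
Stage 1: 18 mL/hr × 4.6 hr = 82.8 mL → 82.8 mL × 3.588 mg/mL = 297.0864 mg
Stage 2: 50 mL/hr × 1.5 hr = 75 mL → 75 mL × 3.588 mg/mL = 269.1 mg
Stage 3: 46 mL/hr × 3 hr = 138 mL → 138 mL × 3.588 mg/mL = 495.144 mg
Total = 297.0864 + 269.1 + 495.144 = 1061.33 mg

1061 mg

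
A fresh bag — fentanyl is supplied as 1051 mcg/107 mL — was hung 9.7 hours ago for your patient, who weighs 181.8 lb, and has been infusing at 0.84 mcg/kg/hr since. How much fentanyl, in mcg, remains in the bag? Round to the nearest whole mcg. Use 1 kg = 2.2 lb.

378 mcg

Weight = 181.8 lb ÷ 2.2 lb/kg = 82.63636 kg
Dose = 0.84 mcg/kg/hr × 82.63636 kg = 69.41455 mcg/hr
Concentration = 1051 mcg ÷ 107 mL = 9.82243 mcg/mL
Rate = 69.41455 mcg/hr ÷ 9.82243 mcg/mL = 7.066942 mL/hr
Volume infused = 7.066942 mL/hr × 9.7 hr = 68.54934 mL
Volume remaining = 107 − 68.54934 = 38.45066 mL
Drug remaining = 38.45066 mL × 9.82243 mcg/mL = 377.6789 mcg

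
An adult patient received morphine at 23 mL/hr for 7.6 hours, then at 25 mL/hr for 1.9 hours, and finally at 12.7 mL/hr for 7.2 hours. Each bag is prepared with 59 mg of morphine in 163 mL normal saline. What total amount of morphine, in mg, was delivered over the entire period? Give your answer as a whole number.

Concentration = 59 mg ÷ 163 mL = 0.3619632 mg/mL
Stage 1: 23 mL/hr × 7.6 hr = 174.8 mL → 174.8 mL × 0.3619632 mg/mL = 63.27117 mg
Stage 2: 25 mL/hr × 1.9 hr = 47.5 mL → 47.5 mL × 0.3619632 mg/mL = 17.19325 mg
Stage 3: 12.7 mL/hr × 7.2 hr = 91.44 mL → 91.44 mL × 0.3619632 mg/mL = 33.09791 mg
Total = 63.27117 + 17.19325 + 33.09791 = 113.5623 mg

114 mg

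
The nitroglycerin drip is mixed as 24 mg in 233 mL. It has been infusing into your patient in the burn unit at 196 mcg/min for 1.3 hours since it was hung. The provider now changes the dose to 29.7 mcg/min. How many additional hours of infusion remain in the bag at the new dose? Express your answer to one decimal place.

Initial rate:
196 mcg/min × 60 min/hr = 11760 mcg/hr
Concentration = 24 mg ÷ 233 mL = 0.1030043 mg/mL = 103.0043 mcg/mL
Rate = 11760 mcg/hr ÷ 103.0043 mcg/mL = 114.17 mL/hr
Volume infused so far = 114.17 mL/hr × 1.3 hr = 148.421 mL
Volume remaining = 233 − 148.421 = 84.579 mL
New rate:
29.7 mcg/min × 60 min/hr = 1782 mcg/hr
Rate = 1782 mcg/hr ÷ 103.0043 mcg/mL = 17.30025 mL/hr
Time remaining = 84.579 mL ÷ 17.30025 mL/hr = 4.888889 hr

4.9 hours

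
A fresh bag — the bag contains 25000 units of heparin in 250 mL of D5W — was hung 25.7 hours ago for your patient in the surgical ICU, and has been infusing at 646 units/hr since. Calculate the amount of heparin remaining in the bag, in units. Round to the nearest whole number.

8398 units

Concentration = 25000 units ÷ 250 mL = 100 units/mL
Rate = 646 units/hr ÷ 100 units/mL = 6.46 mL/hr
Volume infused = 6.46 mL/hr × 25.7 hr = 166.022 mL
Volume remaining = 250 − 166.022 = 83.978 mL
Drug remaining = 83.978 mL × 100 units/mL = 8397.8 units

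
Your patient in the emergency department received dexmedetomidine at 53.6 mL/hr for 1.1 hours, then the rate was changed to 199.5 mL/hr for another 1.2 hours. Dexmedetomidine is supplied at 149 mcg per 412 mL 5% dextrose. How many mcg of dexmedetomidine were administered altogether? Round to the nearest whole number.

Concentration = 149 mcg ÷ 412 mL = 0.3616505 mcg/mL
Stage 1: 53.6 mL/hr × 1.1 hr = 58.96 mL → 58.96 mL × 0.3616505 mcg/mL = 21.32291 mcg
Stage 2: 199.5 mL/hr × 1.2 hr = 239.4 mL → 239.4 mL × 0.3616505 mcg/mL = 86.57913 mcg
Total = 21.32291 + 86.57913 = 107.902 mcg

108 mcg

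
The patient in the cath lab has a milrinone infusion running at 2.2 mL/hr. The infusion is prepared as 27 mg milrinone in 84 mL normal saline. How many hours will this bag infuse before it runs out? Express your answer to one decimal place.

Duration = 84 mL ÷ 2.2 mL/hr = 38.18182 hr

38.2 hours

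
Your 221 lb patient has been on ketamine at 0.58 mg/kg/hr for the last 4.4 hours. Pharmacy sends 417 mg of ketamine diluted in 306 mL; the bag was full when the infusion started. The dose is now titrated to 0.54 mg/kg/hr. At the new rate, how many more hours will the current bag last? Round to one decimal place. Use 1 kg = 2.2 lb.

3.0 hours

Initial rate:
Weight = 221 lb ÷ 2.2 lb/kg = 100.4545 kg
Dose = 0.58 mg/kg/hr × 100.4545 kg = 58.26364 mg/hr
Concentration = 417 mg ÷ 306 mL = 1.362745 mg/mL
Rate = 58.26364 mg/hr ÷ 1.362745 mg/mL = 42.75461 mL/hr
Volume infused so far = 42.75461 mL/hr × 4.4 hr = 188.1203 mL
Volume remaining = 306 − 188.1203 = 117.8797 mL
New rate:
Dose = 0.54 mg/kg/hr × 100.4545 kg = 54.24545 mg/hr
Rate = 54.24545 mg/hr ÷ 1.362745 mg/mL = 39.80602 mL/hr
Time remaining = 117.8797 mL ÷ 39.80602 mL/hr = 2.961354 hr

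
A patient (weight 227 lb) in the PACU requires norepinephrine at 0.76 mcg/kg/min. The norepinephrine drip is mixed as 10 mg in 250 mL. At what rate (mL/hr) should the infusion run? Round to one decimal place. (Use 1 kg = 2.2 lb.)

117.6 mL/hr

Weight = 227 lb ÷ 2.2 lb/kg = 103.1818 kg
Dose = 0.76 mcg/kg/min × 103.1818 kg = 78.41818 mcg/min
78.41818 mcg/min × 60 min/hr = 4705.091 mcg/hr
Concentration = 10 mg ÷ 250 mL = 0.04 mg/mL = 40 mcg/mL
Rate = 4705.091 mcg/hr ÷ 40 mcg/mL = 117.6273 mL/hr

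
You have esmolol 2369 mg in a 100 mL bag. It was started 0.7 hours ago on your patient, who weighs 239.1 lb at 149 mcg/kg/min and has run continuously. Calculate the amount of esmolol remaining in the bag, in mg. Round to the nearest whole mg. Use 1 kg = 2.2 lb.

Weight = 239.1 lb ÷ 2.2 lb/kg = 108.6818 kg
Dose = 149 mcg/kg/min × 108.6818 kg = 16193.59 mcg/min
16193.59 mcg/min × 60 min/hr = 971615.5 mcg/hr
Concentration = 2369 mg ÷ 100 mL = 23.69 mg/mL = 23690 mcg/mL
Rate = 971615.5 mcg/hr ÷ 23690 mcg/mL = 41.01374 mL/hr
Volume infused = 41.01374 mL/hr × 0.7 hr = 28.70962 mL
Volume remaining = 100 − 28.70962 = 71.29038 mL
Drug remaining = 71.29038 mL × 23690 mcg/mL = 1688869 mcg = 1688.869 mg

1689 mg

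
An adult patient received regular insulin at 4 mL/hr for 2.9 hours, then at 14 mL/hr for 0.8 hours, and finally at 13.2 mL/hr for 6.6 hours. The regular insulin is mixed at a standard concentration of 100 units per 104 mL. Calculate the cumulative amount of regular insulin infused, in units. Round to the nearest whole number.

106 units

Concentration = 100 units ÷ 104 mL = 0.9615385 units/mL
Stage 1: 4 mL/hr × 2.9 hr = 11.6 mL → 11.6 mL × 0.9615385 units/mL = 11.15385 units
Stage 2: 14 mL/hr × 0.8 hr = 11.2 mL → 11.2 mL × 0.9615385 units/mL = 10.76923 units
Stage 3: 13.2 mL/hr × 6.6 hr = 87.12 mL → 87.12 mL × 0.9615385 units/mL = 83.76923 units
Total = 11.15385 + 10.76923 + 83.76923 = 105.6923 units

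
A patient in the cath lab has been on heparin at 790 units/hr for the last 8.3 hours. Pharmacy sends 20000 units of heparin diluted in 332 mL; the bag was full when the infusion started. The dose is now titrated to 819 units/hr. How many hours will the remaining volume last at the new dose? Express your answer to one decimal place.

Initial rate:
Concentration = 20000 units ÷ 332 mL = 60.24096 units/mL
Rate = 790 units/hr ÷ 60.24096 units/mL = 13.114 mL/hr
Volume infused so far = 13.114 mL/hr × 8.3 hr = 108.8462 mL
Volume remaining = 332 − 108.8462 = 223.1538 mL
New rate:
Rate = 819 units/hr ÷ 60.24096 units/mL = 13.5954 mL/hr
Time remaining = 223.1538 mL ÷ 13.5954 mL/hr = 16.41392 hr

16.4 hours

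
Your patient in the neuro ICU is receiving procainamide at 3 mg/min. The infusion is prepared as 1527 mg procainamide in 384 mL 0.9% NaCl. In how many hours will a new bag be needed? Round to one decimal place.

3 mg/min × 60 min/hr = 180 mg/hr
Concentration = 1527 mg ÷ 384 mL = 3.976562 mg/mL
Rate = 180 mg/hr ÷ 3.976562 mg/mL = 45.26523 mL/hr
Duration = 384 mL ÷ 45.26523 mL/hr = 8.483333 hr

8.5 hours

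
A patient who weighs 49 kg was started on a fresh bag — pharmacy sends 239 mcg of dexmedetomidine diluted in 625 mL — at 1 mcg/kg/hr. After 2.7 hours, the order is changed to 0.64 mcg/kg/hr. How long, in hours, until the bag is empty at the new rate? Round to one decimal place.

3.4 hours

Initial rate:
Dose = 1 mcg/kg/hr × 49 kg = 49 mcg/hr
Concentration = 239 mcg ÷ 625 mL = 0.3824 mcg/mL
Rate = 49 mcg/hr ÷ 0.3824 mcg/mL = 128.1381 mL/hr
Volume infused so far = 128.1381 mL/hr × 2.7 hr = 345.9728 mL
Volume remaining = 625 − 345.9728 = 279.0272 mL
New rate:
Dose = 0.64 mcg/kg/hr × 49 kg = 31.36 mcg/hr
Rate = 31.36 mcg/hr ÷ 0.3824 mcg/mL = 82.00837 mL/hr
Time remaining = 279.0272 mL ÷ 82.00837 mL/hr = 3.402423 hr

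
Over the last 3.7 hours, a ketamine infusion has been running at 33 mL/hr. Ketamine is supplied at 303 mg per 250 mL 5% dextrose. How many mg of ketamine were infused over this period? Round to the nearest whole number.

Concentration = 303 mg ÷ 250 mL = 1.212 mg/mL
Drug rate = 33 mL/hr × 1.212 mg/mL = 39.996 mg/hr
Total = 39.996 mg/hr × 3.7 hr = 147.9852 mg

148 mg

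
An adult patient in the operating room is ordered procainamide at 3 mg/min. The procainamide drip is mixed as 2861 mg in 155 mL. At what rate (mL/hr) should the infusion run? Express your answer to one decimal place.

9.8 mL/hr

3 mg/min × 60 min/hr = 180 mg/hr
Concentration = 2861 mg ÷ 155 mL = 18.45806 mg/mL
Rate = 180 mg/hr ÷ 18.45806 mg/mL = 9.751835 mL/hr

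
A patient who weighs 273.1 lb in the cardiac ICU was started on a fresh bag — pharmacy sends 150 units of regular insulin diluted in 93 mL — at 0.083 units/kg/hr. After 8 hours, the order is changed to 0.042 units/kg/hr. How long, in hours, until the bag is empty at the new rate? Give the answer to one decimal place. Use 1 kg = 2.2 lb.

Initial rate:
Weight = 273.1 lb ÷ 2.2 lb/kg = 124.1364 kg
Dose = 0.083 units/kg/hr × 124.1364 kg = 10.30332 units/hr
Concentration = 150 units ÷ 93 mL = 1.612903 units/mL
Rate = 10.30332 units/hr ÷ 1.612903 units/mL = 6.388057 mL/hr
Volume infused so far = 6.388057 mL/hr × 8 hr = 51.10446 mL
Volume remaining = 93 − 51.10446 = 41.89554 mL
New rate:
Dose = 0.042 units/kg/hr × 124.1364 kg = 5.213727 units/hr
Rate = 5.213727 units/hr ÷ 1.612903 units/mL = 3.232511 mL/hr
Time remaining = 41.89554 mL ÷ 3.232511 mL/hr = 12.96068 hr

13.0 hours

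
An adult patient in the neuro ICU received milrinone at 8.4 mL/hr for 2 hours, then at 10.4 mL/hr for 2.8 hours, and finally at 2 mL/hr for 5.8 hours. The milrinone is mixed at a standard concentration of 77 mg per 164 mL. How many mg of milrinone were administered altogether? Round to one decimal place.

Concentration = 77 mg ÷ 164 mL = 0.4695122 mg/mL
Stage 1: 8.4 mL/hr × 2 hr = 16.8 mL → 16.8 mL × 0.4695122 mg/mL = 7.887805 mg
Stage 2: 10.4 mL/hr × 2.8 hr = 29.12 mL → 29.12 mL × 0.4695122 mg/mL = 13.6722 mg
Stage 3: 2 mL/hr × 5.8 hr = 11.6 mL → 11.6 mL × 0.4695122 mg/mL = 5.446341 mg
Total = 7.887805 + 13.6722 + 5.446341 = 27.00634 mg

27.0 mg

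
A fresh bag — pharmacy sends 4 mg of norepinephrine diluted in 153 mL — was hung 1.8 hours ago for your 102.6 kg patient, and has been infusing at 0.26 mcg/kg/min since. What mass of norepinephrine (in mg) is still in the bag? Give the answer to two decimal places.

1.12 mg

Dose = 0.26 mcg/kg/min × 102.6 kg = 26.676 mcg/min
26.676 mcg/min × 60 min/hr = 1600.56 mcg/hr
Concentration = 4 mg ÷ 153 mL = 0.02614379 mg/mL = 26.14379 mcg/mL
Rate = 1600.56 mcg/hr ÷ 26.14379 mcg/mL = 61.22142 mL/hr
Volume infused = 61.22142 mL/hr × 1.8 hr = 110.1986 mL
Volume remaining = 153 − 110.1986 = 42.80144 mL
Drug remaining = 42.80144 mL × 26.14379 mcg/mL = 1118.992 mcg = 1.118992 mg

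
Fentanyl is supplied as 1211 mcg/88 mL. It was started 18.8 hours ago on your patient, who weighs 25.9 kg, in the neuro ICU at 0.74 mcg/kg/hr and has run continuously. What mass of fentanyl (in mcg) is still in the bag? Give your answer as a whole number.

Dose = 0.74 mcg/kg/hr × 25.9 kg = 19.166 mcg/hr
Concentration = 1211 mcg ÷ 88 mL = 13.76136 mcg/mL
Rate = 19.166 mcg/hr ÷ 13.76136 mcg/mL = 1.39274 mL/hr
Volume infused = 1.39274 mL/hr × 18.8 hr = 26.18351 mL
Volume remaining = 88 − 26.18351 = 61.81649 mL
Drug remaining = 61.81649 mL × 13.76136 mcg/mL = 850.6792 mcg

851 mcg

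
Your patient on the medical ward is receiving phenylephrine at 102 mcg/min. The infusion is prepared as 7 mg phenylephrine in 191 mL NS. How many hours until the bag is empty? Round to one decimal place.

1.1 hours

102 mcg/min × 60 min/hr = 6120 mcg/hr
Concentration = 7 mg ÷ 191 mL = 0.03664921 mg/mL = 36.64921 mcg/mL
Rate = 6120 mcg/hr ÷ 36.64921 mcg/mL = 166.9886 mL/hr
Duration = 191 mL ÷ 166.9886 mL/hr = 1.143791 hr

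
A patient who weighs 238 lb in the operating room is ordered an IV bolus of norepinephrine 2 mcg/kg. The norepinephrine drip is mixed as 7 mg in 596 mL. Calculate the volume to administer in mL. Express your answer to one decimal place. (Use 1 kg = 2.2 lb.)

18.4 mL

Weight = 238 lb ÷ 2.2 lb/kg = 108.1818 kg
Dose = 2 mcg/kg × 108.1818 kg = 216.3636 mcg
Concentration = 7 mg ÷ 596 mL = 0.01174497 mg/mL = 11.74497 mcg/mL
Volume = 216.3636 mcg ÷ 11.74497 mcg/mL = 18.42182 mL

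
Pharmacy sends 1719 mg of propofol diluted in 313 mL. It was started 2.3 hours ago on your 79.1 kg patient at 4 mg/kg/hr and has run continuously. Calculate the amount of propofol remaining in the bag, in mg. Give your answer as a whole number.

991 mg

Dose = 4 mg/kg/hr × 79.1 kg = 316.4 mg/hr
Concentration = 1719 mg ÷ 313 mL = 5.492013 mg/mL
Rate = 316.4 mg/hr ÷ 5.492013 mg/mL = 57.61094 mL/hr
Volume infused = 57.61094 mL/hr × 2.3 hr = 132.5052 mL
Volume remaining = 313 − 132.5052 = 180.4948 mL
Drug remaining = 180.4948 mL × 5.492013 mg/mL = 991.28 mg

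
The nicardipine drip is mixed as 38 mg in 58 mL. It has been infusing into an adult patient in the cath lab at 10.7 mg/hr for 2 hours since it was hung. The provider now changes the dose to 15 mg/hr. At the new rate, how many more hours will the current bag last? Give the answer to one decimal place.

1.1 hours

Initial rate:
Concentration = 38 mg ÷ 58 mL = 0.6551724 mg/mL
Rate = 10.7 mg/hr ÷ 0.6551724 mg/mL = 16.33158 mL/hr
Volume infused so far = 16.33158 mL/hr × 2 hr = 32.66316 mL
Volume remaining = 58 − 32.66316 = 25.33684 mL
New rate:
Rate = 15 mg/hr ÷ 0.6551724 mg/mL = 22.89474 mL/hr
Time remaining = 25.33684 mL ÷ 22.89474 mL/hr = 1.106667 hr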